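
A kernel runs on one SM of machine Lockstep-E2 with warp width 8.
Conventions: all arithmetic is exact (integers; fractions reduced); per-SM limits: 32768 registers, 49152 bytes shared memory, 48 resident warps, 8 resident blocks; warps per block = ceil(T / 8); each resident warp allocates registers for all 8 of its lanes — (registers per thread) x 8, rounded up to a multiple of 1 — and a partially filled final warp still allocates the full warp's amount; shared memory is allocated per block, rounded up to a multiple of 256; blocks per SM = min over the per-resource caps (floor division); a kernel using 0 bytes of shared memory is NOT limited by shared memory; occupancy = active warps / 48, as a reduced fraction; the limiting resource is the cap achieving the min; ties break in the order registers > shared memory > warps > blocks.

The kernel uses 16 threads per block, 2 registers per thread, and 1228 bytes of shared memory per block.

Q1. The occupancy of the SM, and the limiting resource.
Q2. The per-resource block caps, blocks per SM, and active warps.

Answer: occupancy 1/3, limited by blocks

registers: 1024 blocks
shared memory: 38 blocks
warps: 24 blocks
blocks: 8 blocks

Answer: 8 blocks, 16 active warps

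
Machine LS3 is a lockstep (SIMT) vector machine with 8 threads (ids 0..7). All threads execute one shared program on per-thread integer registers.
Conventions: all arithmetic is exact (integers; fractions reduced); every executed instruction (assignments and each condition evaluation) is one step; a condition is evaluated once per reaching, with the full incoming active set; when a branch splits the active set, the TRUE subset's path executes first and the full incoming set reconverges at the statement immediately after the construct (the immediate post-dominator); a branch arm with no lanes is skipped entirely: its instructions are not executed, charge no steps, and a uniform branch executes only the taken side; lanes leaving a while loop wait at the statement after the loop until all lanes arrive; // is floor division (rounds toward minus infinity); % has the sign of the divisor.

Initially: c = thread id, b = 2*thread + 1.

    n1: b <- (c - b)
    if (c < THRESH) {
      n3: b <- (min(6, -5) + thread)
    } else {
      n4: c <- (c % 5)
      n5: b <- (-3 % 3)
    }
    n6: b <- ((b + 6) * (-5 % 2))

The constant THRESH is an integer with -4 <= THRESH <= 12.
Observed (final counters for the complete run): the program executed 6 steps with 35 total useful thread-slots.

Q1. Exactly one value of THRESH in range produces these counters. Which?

Answer: THRESH = 5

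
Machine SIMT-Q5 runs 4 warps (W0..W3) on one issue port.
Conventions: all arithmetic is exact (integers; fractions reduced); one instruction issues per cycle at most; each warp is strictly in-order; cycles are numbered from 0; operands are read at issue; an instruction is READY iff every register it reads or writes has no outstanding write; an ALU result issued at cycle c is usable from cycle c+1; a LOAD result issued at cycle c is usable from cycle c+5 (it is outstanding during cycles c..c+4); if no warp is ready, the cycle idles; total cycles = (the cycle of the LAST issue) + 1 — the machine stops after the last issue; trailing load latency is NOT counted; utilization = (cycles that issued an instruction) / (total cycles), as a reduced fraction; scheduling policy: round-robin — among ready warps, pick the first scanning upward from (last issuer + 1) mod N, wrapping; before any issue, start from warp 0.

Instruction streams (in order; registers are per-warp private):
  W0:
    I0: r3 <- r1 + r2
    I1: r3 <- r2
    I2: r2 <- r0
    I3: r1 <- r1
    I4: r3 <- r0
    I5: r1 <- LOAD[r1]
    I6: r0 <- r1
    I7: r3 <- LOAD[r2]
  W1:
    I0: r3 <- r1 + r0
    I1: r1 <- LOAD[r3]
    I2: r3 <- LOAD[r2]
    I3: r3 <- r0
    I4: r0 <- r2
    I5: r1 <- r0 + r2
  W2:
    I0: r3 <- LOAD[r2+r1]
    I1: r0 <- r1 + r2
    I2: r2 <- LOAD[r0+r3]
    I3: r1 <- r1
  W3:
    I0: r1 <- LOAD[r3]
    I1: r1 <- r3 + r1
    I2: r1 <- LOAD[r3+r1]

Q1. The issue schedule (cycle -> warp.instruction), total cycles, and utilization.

cycle 0: W0.I0
cycle 1: W1.I0
cycle 2: W2.I0
cycle 3: W3.I0
cycle 4: W0.I1
cycle 5: W1.I1
cycle 6: W2.I1
cycle 7: W0.I2
cycle 8: W1.I2
cycle 9: W2.I2
cycle 10: W3.I1
cycle 11: W0.I3
cycle 12: W2.I3
cycle 13: W3.I2
cycle 14: W0.I4
cycle 15: W1.I3
cycle 16: W0.I5
cycle 17: W1.I4
cycle 18: W1.I5
cycle 19: idle
cycle 20: idle
cycle 21: W0.I6
cycle 22: W0.I7

Answer: 23 cycles, utilization 21/23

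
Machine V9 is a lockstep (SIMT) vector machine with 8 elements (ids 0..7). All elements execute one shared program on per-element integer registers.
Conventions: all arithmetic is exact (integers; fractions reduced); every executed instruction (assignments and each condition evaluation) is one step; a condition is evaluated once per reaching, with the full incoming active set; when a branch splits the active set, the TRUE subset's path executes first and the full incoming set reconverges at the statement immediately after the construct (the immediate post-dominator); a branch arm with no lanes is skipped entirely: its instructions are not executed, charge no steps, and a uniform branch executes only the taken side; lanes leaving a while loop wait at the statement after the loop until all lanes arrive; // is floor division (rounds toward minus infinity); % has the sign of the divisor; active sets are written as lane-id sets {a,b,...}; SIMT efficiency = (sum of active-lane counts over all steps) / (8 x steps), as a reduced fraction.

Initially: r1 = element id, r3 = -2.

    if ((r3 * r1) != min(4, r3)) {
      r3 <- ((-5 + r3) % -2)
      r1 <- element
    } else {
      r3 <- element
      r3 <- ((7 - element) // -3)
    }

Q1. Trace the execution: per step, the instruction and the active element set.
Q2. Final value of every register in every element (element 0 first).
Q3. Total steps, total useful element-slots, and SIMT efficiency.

step 0: eval ((r3 * r1) != min(4, r3)) {0,1,2,3,4,5,6,7}
step 1: r3 <- ((-5 + r3) % -2)       {0,2,3,4,5,6,7}
step 2: r1 <- element                {0,2,3,4,5,6,7}
step 3: r3 <- element                {1}
step 4: r3 <- ((7 - element) // -3)  {1}

Answer: 5 steps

r1: 0,1,2,3,4,5,6,7
r3: -1,-2,-1,-1,-1,-1,-1,-1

steps = 5; useful = 24; efficiency = 24/40 = 3/5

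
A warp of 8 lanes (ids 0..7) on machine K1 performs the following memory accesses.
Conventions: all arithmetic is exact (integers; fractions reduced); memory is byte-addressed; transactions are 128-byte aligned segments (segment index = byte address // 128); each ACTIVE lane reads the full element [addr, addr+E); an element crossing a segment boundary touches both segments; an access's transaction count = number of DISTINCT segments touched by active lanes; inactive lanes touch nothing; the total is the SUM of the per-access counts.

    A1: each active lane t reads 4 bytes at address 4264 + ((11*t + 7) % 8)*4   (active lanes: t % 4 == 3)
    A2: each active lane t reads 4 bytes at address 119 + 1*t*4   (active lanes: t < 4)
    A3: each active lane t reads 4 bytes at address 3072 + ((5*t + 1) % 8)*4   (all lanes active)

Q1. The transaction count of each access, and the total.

A1: 1 transaction
A2: 2 transactions
A3: 1 transaction

Answer: 1,2,1; total 4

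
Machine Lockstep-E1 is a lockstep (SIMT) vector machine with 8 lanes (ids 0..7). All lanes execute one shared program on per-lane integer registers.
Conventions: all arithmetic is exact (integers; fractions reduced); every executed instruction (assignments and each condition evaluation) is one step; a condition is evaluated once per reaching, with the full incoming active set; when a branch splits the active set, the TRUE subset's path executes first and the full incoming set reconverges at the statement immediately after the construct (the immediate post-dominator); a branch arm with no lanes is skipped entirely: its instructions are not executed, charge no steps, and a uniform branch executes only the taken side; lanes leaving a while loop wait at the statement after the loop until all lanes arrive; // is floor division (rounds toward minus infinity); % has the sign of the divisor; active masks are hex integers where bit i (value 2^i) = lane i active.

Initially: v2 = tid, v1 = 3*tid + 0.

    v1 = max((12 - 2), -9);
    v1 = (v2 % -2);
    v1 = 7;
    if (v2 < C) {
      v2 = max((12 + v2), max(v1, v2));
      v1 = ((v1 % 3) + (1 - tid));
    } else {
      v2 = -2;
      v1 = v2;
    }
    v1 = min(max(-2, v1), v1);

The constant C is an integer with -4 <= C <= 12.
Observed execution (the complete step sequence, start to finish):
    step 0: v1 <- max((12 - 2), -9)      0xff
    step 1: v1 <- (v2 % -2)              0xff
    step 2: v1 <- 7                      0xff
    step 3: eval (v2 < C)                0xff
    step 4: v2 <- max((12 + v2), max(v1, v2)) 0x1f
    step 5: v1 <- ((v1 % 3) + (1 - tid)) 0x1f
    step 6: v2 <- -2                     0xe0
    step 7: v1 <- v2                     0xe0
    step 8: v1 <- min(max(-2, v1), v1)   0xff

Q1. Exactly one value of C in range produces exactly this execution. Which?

Answer: C = 5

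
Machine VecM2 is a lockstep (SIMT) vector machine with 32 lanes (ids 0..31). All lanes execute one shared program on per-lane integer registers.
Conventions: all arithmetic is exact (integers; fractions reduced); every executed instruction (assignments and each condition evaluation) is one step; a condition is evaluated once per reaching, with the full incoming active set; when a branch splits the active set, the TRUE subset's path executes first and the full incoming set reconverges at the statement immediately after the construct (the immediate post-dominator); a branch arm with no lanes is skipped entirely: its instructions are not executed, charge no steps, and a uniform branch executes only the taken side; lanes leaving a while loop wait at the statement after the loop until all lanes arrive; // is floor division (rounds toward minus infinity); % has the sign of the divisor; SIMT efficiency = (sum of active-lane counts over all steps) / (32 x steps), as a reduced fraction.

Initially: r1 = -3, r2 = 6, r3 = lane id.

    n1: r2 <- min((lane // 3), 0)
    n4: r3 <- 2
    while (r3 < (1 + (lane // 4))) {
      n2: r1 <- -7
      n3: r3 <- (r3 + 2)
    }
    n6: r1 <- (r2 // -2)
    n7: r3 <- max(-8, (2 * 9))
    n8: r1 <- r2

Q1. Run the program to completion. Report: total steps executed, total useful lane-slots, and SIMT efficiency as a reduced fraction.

Answer: 15 steps, 336 useful, 7/10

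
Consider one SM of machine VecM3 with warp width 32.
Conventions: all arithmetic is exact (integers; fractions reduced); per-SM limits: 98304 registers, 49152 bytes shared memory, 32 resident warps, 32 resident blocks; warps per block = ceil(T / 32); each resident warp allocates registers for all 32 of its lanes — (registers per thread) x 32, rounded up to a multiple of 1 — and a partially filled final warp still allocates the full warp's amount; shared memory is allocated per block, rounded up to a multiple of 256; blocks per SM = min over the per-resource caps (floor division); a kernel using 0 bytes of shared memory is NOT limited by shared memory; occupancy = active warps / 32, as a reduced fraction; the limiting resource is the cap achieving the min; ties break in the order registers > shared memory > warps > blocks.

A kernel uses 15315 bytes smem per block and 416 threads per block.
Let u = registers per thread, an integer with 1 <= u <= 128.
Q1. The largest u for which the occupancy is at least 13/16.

Answer: u = 118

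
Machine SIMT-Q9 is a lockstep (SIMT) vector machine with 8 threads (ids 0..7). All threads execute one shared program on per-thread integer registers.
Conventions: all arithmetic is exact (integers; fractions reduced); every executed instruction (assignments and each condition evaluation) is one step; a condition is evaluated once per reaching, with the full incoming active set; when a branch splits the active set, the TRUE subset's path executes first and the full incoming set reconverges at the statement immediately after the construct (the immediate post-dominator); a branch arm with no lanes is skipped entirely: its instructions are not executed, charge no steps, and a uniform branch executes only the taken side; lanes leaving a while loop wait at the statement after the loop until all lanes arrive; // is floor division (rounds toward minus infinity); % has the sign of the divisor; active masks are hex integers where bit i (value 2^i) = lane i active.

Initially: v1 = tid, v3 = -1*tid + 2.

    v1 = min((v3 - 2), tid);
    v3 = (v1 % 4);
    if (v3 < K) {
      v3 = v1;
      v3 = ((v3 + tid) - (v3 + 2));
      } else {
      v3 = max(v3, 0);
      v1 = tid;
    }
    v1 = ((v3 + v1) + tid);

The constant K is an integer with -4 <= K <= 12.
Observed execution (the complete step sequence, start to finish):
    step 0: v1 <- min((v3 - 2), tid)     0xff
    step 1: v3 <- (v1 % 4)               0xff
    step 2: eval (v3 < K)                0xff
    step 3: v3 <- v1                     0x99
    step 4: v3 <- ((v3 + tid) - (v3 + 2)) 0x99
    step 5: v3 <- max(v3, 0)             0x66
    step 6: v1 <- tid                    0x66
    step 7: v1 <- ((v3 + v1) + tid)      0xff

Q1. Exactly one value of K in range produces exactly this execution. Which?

Answer: K = 2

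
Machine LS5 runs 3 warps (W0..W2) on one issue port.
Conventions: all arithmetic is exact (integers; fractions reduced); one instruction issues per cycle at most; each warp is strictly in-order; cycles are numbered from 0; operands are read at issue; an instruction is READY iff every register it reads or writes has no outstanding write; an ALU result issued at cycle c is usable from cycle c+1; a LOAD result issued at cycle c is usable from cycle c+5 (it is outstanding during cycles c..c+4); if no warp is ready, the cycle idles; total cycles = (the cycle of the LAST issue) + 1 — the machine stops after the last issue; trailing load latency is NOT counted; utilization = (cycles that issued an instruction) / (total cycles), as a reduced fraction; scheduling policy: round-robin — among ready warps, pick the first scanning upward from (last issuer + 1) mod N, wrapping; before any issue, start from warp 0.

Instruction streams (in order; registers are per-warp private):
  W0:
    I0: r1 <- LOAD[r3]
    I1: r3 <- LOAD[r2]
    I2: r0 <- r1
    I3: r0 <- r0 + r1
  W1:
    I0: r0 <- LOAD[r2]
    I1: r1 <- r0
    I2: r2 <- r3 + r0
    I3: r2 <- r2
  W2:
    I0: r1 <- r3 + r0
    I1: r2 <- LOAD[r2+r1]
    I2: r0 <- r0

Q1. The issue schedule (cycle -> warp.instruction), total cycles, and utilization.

cycle 0: W0.I0
cycle 1: W1.I0
cycle 2: W2.I0
cycle 3: W0.I1
cycle 4: W2.I1
cycle 5: W0.I2
cycle 6: W1.I1
cycle 7: W2.I2
cycle 8: W0.I3
cycle 9: W1.I2
cycle 10: W1.I3

Answer: 11 cycles, utilization 1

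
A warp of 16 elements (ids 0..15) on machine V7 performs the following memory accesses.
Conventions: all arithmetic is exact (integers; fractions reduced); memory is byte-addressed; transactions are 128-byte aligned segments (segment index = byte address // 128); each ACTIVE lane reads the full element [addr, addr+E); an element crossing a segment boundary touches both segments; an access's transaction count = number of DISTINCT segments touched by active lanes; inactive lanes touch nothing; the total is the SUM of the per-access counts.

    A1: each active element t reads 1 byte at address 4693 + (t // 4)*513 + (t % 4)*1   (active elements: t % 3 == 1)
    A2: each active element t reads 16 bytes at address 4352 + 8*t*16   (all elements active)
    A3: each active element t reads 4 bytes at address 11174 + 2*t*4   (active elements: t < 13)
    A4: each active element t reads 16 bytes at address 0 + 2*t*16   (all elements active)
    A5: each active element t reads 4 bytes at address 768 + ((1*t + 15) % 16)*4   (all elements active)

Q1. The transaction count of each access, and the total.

A1: 4 transactions
A2: 16 transactions
A3: 2 transactions
A4: 4 transactions
A5: 1 transaction

Answer: 4,16,2,4,1; total 27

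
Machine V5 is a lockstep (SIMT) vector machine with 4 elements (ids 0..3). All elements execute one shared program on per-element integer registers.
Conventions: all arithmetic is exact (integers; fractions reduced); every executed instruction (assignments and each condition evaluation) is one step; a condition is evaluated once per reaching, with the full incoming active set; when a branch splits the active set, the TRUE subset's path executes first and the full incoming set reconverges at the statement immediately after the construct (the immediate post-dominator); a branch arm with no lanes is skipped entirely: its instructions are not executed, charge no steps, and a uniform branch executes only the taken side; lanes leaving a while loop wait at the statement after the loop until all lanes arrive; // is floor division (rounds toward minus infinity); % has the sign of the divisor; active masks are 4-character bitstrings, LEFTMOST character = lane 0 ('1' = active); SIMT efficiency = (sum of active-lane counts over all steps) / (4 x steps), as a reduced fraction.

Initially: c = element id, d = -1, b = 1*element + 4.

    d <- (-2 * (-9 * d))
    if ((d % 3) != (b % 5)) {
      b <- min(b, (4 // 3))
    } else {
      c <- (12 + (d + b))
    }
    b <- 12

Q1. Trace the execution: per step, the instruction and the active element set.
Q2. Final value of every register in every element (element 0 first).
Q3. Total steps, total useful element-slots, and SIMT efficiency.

step 0: d <- (-2 * (-9 * d))         1111
step 1: eval ((d % 3) != (b % 5))    1111
step 2: b <- min(b, (4 // 3))        1011
step 3: c <- (12 + (d + b))          0100
step 4: b <- 12                      1111

Answer: 5 steps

c: 0,-1,2,3
d: -18,-18,-18,-18
b: 12,12,12,12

steps = 5; useful = 16; efficiency = 16/20 = 4/5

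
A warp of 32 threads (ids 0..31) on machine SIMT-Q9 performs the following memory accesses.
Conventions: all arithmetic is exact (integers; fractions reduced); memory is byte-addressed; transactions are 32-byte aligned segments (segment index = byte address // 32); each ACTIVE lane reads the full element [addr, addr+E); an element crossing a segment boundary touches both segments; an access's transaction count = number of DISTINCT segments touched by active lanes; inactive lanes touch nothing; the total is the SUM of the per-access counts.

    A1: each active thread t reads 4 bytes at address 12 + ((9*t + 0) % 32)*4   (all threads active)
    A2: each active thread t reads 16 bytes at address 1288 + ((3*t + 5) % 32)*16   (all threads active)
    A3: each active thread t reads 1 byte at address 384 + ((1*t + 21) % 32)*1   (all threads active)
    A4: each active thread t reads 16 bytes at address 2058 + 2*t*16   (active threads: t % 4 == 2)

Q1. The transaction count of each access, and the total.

A1: 5 transactions
A2: 17 transactions
A3: 1 transaction
A4: 8 transactions

Answer: 5,17,1,8; total 31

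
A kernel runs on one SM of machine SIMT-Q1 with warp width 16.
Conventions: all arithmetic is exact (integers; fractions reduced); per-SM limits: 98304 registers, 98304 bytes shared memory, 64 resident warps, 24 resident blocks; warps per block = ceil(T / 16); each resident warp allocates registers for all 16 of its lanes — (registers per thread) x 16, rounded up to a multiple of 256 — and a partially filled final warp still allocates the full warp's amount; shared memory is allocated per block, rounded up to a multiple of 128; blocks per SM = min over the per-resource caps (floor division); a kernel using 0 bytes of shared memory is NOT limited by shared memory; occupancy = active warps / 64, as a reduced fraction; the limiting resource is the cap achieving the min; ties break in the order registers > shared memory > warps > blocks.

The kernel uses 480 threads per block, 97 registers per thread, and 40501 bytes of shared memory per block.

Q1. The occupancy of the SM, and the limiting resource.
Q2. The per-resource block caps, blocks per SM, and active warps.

Answer: occupancy 15/32, limited by registers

registers: 1 block
shared memory: 2 blocks
warps: 2 blocks
blocks: 24 blocks

Answer: 1 block, 30 active warps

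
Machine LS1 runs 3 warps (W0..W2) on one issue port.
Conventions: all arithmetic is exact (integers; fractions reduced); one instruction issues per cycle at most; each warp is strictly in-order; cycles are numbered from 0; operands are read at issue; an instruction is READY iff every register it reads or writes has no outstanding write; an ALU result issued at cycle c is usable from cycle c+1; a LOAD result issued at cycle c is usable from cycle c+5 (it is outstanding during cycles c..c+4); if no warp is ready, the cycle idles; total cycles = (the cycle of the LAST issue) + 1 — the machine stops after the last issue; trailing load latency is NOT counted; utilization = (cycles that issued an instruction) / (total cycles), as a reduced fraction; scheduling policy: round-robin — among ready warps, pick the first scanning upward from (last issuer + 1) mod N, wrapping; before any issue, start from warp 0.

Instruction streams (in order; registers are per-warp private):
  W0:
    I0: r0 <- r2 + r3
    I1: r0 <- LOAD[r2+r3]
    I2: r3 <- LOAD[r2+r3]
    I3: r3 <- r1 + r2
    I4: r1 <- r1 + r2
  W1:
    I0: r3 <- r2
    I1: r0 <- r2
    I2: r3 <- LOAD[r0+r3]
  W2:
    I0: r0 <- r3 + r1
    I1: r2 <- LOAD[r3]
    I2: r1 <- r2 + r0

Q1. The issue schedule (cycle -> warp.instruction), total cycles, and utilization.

cycle 0: W0.I0
cycle 1: W1.I0
cycle 2: W2.I0
cycle 3: W0.I1
cycle 4: W1.I1
cycle 5: W2.I1
cycle 6: W0.I2
cycle 7: W1.I2
cycle 8: idle
cycle 9: idle
cycle 10: W2.I2
cycle 11: W0.I3
cycle 12: W0.I4

Answer: 13 cycles, utilization 11/13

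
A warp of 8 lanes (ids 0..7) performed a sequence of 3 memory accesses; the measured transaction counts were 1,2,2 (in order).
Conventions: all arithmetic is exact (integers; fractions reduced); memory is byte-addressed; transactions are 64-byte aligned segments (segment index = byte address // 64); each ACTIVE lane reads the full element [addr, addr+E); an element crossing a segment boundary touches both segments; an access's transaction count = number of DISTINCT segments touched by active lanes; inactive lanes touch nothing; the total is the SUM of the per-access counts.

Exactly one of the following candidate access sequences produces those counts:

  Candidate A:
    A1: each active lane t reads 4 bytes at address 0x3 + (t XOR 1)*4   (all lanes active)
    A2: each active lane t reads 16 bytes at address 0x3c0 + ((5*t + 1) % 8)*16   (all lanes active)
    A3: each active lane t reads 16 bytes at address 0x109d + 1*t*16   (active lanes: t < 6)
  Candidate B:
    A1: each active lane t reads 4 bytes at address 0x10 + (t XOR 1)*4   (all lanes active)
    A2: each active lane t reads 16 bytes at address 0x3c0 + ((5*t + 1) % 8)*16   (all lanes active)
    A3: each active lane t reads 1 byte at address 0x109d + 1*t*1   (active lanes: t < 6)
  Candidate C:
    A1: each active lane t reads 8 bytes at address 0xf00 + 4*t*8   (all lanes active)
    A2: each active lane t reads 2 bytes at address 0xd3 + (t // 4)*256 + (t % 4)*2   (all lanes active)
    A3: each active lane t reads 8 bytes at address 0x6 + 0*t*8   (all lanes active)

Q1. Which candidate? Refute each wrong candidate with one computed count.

B: A3 gives 1 transaction, not 2
C: A1 gives 4 transactions, not 1
A: all counts match (1,2,2)

Answer: A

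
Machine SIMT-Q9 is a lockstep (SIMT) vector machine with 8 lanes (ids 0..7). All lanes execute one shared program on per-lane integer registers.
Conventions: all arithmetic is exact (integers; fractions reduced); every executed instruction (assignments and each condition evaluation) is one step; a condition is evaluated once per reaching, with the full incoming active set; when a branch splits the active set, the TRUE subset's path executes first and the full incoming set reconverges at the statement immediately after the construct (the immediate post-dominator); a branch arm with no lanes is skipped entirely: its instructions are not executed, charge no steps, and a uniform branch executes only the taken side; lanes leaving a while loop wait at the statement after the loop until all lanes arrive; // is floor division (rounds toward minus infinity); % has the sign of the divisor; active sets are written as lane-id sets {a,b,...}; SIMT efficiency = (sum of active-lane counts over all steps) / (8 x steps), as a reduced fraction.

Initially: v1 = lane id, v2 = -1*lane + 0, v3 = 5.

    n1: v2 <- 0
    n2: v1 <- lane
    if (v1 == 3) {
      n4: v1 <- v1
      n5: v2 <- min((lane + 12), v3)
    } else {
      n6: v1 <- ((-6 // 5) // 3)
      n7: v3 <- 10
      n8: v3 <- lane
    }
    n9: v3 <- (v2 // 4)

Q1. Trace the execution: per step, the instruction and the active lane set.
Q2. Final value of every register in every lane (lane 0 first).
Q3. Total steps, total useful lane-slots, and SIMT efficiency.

step 0: v2 <- 0                      {0,1,2,3,4,5,6,7}
step 1: v1 <- lane                   {0,1,2,3,4,5,6,7}
step 2: eval (v1 == 3)               {0,1,2,3,4,5,6,7}
step 3: v1 <- v1                     {3}
step 4: v2 <- min((lane + 12), v3)   {3}
step 5: v1 <- ((-6 // 5) // 3)       {0,1,2,4,5,6,7}
step 6: v3 <- 10                     {0,1,2,4,5,6,7}
step 7: v3 <- lane                   {0,1,2,4,5,6,7}
step 8: v3 <- (v2 // 4)              {0,1,2,3,4,5,6,7}

Answer: 9 steps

v1: -1,-1,-1,3,-1,-1,-1,-1
v2: 0,0,0,5,0,0,0,0
v3: 0,0,0,1,0,0,0,0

steps = 9; useful = 55; efficiency = 55/72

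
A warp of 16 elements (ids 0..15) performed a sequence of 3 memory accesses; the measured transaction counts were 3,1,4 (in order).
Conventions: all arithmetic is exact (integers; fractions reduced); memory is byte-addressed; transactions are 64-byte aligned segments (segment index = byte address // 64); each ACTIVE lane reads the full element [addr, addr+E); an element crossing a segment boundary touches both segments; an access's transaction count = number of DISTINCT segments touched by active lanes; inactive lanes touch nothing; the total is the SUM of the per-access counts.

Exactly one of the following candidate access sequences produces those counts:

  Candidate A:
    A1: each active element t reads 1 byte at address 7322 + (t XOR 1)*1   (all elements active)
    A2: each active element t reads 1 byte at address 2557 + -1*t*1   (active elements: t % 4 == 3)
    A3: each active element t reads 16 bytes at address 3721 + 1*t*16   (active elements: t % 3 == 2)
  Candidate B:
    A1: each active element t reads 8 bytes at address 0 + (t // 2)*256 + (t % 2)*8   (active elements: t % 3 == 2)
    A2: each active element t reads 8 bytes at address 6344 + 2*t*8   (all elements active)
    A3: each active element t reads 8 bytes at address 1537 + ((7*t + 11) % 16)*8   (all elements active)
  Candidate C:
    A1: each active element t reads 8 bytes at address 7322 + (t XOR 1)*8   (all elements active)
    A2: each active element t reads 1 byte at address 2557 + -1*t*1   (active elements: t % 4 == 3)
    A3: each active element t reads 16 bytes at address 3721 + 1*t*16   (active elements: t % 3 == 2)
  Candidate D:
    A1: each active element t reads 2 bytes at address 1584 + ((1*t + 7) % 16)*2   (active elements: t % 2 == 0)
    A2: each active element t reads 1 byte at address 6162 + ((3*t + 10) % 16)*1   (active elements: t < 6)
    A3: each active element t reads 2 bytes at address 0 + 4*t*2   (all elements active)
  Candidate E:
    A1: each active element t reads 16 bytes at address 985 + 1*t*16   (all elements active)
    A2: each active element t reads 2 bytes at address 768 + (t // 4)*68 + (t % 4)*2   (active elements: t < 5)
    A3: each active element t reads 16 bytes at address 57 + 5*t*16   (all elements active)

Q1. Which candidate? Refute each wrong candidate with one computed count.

A: A1 gives 1 transaction, not 3
B: A1 gives 5 transactions, not 3
D: A1 gives 2 transactions, not 3
E: A1 gives 5 transactions, not 3
C: all counts match (3,1,4)

Answer: C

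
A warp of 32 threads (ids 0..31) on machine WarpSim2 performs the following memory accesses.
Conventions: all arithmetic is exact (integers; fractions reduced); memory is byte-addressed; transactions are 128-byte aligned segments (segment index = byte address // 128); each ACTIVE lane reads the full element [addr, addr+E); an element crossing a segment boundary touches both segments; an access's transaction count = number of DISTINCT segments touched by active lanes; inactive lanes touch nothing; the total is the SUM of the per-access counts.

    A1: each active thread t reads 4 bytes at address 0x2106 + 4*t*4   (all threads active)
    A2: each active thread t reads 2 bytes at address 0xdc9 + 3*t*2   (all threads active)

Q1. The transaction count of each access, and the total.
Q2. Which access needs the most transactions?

A1: 4 transactions
A2: 3 transactions

Answer: 4,3; total 7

Answer: A1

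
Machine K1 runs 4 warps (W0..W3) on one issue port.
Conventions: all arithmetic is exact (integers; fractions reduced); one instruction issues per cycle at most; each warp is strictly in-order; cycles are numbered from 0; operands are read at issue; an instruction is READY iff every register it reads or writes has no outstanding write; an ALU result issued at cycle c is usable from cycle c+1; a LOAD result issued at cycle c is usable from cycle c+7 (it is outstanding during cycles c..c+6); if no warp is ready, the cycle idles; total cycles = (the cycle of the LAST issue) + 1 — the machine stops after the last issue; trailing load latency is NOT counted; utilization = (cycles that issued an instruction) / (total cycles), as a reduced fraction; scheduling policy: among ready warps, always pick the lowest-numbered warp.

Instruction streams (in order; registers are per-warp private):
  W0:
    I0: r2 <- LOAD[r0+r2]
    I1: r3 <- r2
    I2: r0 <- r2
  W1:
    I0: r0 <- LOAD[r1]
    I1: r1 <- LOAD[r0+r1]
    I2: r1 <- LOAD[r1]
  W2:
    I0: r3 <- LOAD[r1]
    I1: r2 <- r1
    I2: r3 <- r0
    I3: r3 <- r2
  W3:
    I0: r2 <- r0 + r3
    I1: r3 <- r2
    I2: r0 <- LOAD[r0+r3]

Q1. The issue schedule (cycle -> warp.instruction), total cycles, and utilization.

cycle 0: W0.I0
cycle 1: W1.I0
cycle 2: W2.I0
cycle 3: W2.I1
cycle 4: W3.I0
cycle 5: W3.I1
cycle 6: W3.I2
cycle 7: W0.I1
cycle 8: W0.I2
cycle 9: W1.I1
cycle 10: W2.I2
cycle 11: W2.I3
cycle 12: idle
cycle 13: idle
cycle 14: idle
cycle 15: idle
cycle 16: W1.I2

Answer: 17 cycles, utilization 13/17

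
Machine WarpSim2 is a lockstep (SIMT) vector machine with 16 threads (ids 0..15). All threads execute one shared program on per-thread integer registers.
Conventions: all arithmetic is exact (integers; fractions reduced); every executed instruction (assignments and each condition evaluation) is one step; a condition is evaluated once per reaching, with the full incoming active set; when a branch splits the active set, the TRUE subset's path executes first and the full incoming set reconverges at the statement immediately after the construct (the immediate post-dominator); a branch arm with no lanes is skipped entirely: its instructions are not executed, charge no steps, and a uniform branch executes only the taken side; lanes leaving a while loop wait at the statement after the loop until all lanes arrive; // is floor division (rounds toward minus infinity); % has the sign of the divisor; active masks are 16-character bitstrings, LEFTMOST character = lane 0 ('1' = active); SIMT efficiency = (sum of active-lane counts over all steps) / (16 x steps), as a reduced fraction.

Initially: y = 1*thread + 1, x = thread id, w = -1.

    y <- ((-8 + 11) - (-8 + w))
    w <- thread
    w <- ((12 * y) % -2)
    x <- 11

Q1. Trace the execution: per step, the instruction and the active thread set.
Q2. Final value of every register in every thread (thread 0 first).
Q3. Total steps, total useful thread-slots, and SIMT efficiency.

step 0: y <- ((-8 + 11) - (-8 + w))  1111111111111111
step 1: w <- thread                  1111111111111111
step 2: w <- ((12 * y) % -2)         1111111111111111
step 3: x <- 11                      1111111111111111

Answer: 4 steps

y: 12,12,12,12,12,12,12,12,12,12,12,12,12,12,12,12
x: 11,11,11,11,11,11,11,11,11,11,11,11,11,11,11,11
w: 0,0,0,0,0,0,0,0,0,0,0,0,0,0,0,0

steps = 4; useful = 64; efficiency = 64/64 = 1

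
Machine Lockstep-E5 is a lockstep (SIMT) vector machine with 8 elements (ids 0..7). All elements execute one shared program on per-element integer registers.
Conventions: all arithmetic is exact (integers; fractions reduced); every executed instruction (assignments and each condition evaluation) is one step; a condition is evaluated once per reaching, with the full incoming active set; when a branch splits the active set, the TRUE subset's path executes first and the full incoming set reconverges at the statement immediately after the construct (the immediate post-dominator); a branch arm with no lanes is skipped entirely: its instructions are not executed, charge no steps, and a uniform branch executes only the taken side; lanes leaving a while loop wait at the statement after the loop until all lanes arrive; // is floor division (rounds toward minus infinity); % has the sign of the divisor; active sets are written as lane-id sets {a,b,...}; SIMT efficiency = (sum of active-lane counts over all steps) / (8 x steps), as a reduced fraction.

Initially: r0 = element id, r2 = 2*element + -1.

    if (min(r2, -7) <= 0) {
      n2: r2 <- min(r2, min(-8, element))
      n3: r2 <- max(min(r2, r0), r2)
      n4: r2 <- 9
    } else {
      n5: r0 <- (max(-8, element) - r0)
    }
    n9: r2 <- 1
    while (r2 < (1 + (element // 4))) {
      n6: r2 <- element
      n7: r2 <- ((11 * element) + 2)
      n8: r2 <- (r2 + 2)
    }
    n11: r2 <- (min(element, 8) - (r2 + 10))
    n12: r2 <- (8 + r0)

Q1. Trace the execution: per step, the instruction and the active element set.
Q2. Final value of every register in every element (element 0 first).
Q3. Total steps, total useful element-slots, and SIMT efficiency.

step 0: eval (min(r2, -7) <= 0)      {0,1,2,3,4,5,6,7}
step 1: r2 <- min(r2, min(-8, element)) {0,1,2,3,4,5,6,7}
step 2: r2 <- max(min(r2, r0), r2)   {0,1,2,3,4,5,6,7}
step 3: r2 <- 9                      {0,1,2,3,4,5,6,7}
step 4: r2 <- 1                      {0,1,2,3,4,5,6,7}
step 5: eval (r2 < (1 + (element // 4))) {0,1,2,3,4,5,6,7}
step 6: r2 <- element                {4,5,6,7}
step 7: r2 <- ((11 * element) + 2)   {4,5,6,7}
step 8: r2 <- (r2 + 2)               {4,5,6,7}
step 9: eval (r2 < (1 + (element // 4))) {4,5,6,7}
step 10: r2 <- (min(element, 8) - (r2 + 10)) {0,1,2,3,4,5,6,7}
step 11: r2 <- (8 + r0)               {0,1,2,3,4,5,6,7}

Answer: 12 steps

r0: 0,1,2,3,4,5,6,7
r2: 8,9,10,11,12,13,14,15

steps = 12; useful = 80; efficiency = 80/96 = 5/6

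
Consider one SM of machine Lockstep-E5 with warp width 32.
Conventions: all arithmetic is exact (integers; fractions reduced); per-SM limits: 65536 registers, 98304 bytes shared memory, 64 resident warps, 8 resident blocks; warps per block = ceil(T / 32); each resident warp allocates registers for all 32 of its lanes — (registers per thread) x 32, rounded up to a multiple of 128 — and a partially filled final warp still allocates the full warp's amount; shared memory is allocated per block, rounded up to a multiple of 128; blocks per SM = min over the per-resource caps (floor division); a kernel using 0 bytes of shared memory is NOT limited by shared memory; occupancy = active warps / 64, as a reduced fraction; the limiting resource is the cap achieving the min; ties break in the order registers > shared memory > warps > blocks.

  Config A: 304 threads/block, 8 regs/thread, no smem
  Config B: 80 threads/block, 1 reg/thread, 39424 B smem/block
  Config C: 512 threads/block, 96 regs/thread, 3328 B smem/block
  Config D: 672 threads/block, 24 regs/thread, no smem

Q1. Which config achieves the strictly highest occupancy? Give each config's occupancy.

occupancies: A 15/16, B 3/32, C 1/4, D 63/64

Answer: D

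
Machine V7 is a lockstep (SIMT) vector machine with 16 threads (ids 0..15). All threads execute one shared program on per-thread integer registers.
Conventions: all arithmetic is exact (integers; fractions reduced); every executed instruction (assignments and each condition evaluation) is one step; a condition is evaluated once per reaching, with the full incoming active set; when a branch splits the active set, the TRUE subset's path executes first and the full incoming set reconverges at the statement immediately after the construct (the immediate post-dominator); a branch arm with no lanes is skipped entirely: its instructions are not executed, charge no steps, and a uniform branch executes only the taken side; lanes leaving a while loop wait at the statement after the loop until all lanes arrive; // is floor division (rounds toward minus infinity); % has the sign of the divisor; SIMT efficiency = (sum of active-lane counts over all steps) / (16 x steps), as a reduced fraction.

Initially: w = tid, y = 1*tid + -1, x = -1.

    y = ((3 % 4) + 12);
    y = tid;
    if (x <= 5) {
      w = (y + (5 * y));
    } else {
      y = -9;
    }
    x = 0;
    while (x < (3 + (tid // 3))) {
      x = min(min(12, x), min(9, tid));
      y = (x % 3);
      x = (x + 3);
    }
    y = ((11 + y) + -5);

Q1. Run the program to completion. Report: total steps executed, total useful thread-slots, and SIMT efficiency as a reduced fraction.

Answer: 19 steps, 244 useful, 61/76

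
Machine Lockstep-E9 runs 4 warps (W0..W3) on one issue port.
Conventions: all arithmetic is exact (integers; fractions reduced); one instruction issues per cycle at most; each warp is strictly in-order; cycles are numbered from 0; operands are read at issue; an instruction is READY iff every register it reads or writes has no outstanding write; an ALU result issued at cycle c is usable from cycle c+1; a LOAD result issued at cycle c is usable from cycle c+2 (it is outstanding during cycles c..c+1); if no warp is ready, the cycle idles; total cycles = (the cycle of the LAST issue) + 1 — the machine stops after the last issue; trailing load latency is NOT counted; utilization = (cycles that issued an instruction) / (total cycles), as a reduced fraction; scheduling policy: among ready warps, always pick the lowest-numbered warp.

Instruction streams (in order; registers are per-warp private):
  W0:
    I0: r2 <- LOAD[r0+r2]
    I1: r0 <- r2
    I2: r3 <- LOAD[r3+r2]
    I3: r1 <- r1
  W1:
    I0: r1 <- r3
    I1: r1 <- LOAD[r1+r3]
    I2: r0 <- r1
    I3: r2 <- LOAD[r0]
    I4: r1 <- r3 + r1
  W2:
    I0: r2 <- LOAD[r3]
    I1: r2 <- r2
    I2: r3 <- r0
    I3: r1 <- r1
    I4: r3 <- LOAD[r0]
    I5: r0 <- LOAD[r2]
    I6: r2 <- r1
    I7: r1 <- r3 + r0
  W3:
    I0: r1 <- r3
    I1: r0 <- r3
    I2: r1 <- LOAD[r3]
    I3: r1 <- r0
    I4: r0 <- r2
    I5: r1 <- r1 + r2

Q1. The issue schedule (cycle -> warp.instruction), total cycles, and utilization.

cycle 0: W0.I0
cycle 1: W1.I0
cycle 2: W0.I1
cycle 3: W0.I2
cycle 4: W0.I3
cycle 5: W1.I1
cycle 6: W2.I0
cycle 7: W1.I2
cycle 8: W1.I3
cycle 9: W1.I4
cycle 10: W2.I1
cycle 11: W2.I2
cycle 12: W2.I3
cycle 13: W2.I4
cycle 14: W2.I5
cycle 15: W2.I6
cycle 16: W2.I7
cycle 17: W3.I0
cycle 18: W3.I1
cycle 19: W3.I2
cycle 20: idle
cycle 21: W3.I3
cycle 22: W3.I4
cycle 23: W3.I5

Answer: 24 cycles, utilization 23/24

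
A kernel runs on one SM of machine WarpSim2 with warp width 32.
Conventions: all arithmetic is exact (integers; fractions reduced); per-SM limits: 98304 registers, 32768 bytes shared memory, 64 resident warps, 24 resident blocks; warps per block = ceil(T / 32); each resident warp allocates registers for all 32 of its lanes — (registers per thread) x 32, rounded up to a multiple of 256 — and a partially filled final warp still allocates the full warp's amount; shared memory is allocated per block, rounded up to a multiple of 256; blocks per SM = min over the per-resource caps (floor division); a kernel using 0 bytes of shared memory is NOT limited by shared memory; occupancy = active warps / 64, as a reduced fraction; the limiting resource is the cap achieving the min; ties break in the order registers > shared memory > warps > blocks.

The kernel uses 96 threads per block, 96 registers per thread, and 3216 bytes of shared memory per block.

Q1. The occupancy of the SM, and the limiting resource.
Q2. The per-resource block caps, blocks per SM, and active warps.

Answer: occupancy 27/64, limited by shared memory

registers: 10 blocks
shared memory: 9 blocks
warps: 21 blocks
blocks: 24 blocks

Answer: 9 blocks, 27 active warps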